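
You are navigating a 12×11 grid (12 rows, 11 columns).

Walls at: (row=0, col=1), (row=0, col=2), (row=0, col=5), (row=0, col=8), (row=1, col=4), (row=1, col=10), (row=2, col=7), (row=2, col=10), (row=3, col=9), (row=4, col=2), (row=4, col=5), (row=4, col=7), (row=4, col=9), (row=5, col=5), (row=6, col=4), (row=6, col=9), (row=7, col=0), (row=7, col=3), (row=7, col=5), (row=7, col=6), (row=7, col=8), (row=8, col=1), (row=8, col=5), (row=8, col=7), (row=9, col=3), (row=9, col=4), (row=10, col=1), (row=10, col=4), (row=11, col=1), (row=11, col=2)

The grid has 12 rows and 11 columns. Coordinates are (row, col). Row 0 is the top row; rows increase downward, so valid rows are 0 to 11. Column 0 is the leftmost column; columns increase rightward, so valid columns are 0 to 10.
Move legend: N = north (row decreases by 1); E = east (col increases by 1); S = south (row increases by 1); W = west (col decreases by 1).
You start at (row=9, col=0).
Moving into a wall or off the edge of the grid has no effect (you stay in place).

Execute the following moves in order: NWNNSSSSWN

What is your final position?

Start: (row=9, col=0)
  N (north): (row=9, col=0) -> (row=8, col=0)
  W (west): blocked, stay at (row=8, col=0)
  N (north): blocked, stay at (row=8, col=0)
  N (north): blocked, stay at (row=8, col=0)
  S (south): (row=8, col=0) -> (row=9, col=0)
  S (south): (row=9, col=0) -> (row=10, col=0)
  S (south): (row=10, col=0) -> (row=11, col=0)
  S (south): blocked, stay at (row=11, col=0)
  W (west): blocked, stay at (row=11, col=0)
  N (north): (row=11, col=0) -> (row=10, col=0)
Final: (row=10, col=0)

Answer: Final position: (row=10, col=0)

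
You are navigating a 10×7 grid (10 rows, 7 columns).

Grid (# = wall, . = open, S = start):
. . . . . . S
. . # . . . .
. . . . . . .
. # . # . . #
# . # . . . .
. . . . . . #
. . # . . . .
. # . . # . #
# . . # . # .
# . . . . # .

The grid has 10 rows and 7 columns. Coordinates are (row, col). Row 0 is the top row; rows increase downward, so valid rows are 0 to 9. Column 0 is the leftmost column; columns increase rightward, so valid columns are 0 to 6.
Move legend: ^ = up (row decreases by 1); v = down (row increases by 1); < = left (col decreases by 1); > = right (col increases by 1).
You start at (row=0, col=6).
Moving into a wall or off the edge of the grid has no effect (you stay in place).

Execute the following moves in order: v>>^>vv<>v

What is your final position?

Answer: Final position: (row=2, col=6)

Derivation:
Start: (row=0, col=6)
  v (down): (row=0, col=6) -> (row=1, col=6)
  > (right): blocked, stay at (row=1, col=6)
  > (right): blocked, stay at (row=1, col=6)
  ^ (up): (row=1, col=6) -> (row=0, col=6)
  > (right): blocked, stay at (row=0, col=6)
  v (down): (row=0, col=6) -> (row=1, col=6)
  v (down): (row=1, col=6) -> (row=2, col=6)
  < (left): (row=2, col=6) -> (row=2, col=5)
  > (right): (row=2, col=5) -> (row=2, col=6)
  v (down): blocked, stay at (row=2, col=6)
Final: (row=2, col=6)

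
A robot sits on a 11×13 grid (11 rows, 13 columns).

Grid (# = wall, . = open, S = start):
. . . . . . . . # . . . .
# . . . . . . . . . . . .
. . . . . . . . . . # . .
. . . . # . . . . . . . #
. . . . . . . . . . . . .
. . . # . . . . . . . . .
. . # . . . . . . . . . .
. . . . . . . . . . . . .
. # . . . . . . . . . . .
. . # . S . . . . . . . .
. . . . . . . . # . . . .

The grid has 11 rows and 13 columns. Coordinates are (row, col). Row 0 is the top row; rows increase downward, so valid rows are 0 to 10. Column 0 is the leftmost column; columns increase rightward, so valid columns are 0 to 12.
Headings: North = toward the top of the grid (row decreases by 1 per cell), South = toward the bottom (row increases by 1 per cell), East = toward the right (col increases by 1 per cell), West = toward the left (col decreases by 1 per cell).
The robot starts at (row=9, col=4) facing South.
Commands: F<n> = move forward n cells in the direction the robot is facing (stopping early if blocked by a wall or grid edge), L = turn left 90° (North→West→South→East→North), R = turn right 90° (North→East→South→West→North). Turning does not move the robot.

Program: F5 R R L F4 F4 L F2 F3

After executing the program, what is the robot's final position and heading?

Start: (row=9, col=4), facing South
  F5: move forward 1/5 (blocked), now at (row=10, col=4)
  R: turn right, now facing West
  R: turn right, now facing North
  L: turn left, now facing West
  F4: move forward 4, now at (row=10, col=0)
  F4: move forward 0/4 (blocked), now at (row=10, col=0)
  L: turn left, now facing South
  F2: move forward 0/2 (blocked), now at (row=10, col=0)
  F3: move forward 0/3 (blocked), now at (row=10, col=0)
Final: (row=10, col=0), facing South

Answer: Final position: (row=10, col=0), facing South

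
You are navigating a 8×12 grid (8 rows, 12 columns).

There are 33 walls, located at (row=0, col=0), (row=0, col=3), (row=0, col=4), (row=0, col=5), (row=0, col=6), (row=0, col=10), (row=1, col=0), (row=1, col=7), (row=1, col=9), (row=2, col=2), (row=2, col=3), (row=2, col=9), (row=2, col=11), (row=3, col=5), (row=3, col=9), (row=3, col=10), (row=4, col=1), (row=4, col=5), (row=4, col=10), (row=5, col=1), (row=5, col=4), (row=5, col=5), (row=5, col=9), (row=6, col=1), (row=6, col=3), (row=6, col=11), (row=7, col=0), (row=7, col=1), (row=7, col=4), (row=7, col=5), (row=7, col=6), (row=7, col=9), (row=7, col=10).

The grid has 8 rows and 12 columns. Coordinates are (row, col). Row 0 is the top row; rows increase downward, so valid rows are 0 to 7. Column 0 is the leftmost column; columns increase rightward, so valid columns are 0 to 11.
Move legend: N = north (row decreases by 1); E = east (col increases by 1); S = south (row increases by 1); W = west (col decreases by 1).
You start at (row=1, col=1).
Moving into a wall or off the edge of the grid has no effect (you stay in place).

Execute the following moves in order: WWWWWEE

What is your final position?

Start: (row=1, col=1)
  [×5]W (west): blocked, stay at (row=1, col=1)
  E (east): (row=1, col=1) -> (row=1, col=2)
  E (east): (row=1, col=2) -> (row=1, col=3)
Final: (row=1, col=3)

Answer: Final position: (row=1, col=3)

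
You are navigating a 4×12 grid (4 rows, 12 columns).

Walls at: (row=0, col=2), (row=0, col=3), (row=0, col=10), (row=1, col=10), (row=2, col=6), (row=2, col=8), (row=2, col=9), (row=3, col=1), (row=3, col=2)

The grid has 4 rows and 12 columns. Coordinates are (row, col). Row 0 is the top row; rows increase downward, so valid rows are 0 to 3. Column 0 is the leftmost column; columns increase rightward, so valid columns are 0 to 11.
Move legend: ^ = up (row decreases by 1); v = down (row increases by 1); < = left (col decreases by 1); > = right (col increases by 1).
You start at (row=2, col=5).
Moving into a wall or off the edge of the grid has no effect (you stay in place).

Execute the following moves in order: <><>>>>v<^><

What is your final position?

Answer: Final position: (row=2, col=4)

Derivation:
Start: (row=2, col=5)
  < (left): (row=2, col=5) -> (row=2, col=4)
  > (right): (row=2, col=4) -> (row=2, col=5)
  < (left): (row=2, col=5) -> (row=2, col=4)
  > (right): (row=2, col=4) -> (row=2, col=5)
  [×3]> (right): blocked, stay at (row=2, col=5)
  v (down): (row=2, col=5) -> (row=3, col=5)
  < (left): (row=3, col=5) -> (row=3, col=4)
  ^ (up): (row=3, col=4) -> (row=2, col=4)
  > (right): (row=2, col=4) -> (row=2, col=5)
  < (left): (row=2, col=5) -> (row=2, col=4)
Final: (row=2, col=4)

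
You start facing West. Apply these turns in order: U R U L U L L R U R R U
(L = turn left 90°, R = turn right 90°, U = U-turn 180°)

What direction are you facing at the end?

Answer: Final heading: South

Derivation:
Start: West
  U (U-turn (180°)) -> East
  R (right (90° clockwise)) -> South
  U (U-turn (180°)) -> North
  L (left (90° counter-clockwise)) -> West
  U (U-turn (180°)) -> East
  L (left (90° counter-clockwise)) -> North
  L (left (90° counter-clockwise)) -> West
  R (right (90° clockwise)) -> North
  U (U-turn (180°)) -> South
  R (right (90° clockwise)) -> West
  R (right (90° clockwise)) -> North
  U (U-turn (180°)) -> South
Final: South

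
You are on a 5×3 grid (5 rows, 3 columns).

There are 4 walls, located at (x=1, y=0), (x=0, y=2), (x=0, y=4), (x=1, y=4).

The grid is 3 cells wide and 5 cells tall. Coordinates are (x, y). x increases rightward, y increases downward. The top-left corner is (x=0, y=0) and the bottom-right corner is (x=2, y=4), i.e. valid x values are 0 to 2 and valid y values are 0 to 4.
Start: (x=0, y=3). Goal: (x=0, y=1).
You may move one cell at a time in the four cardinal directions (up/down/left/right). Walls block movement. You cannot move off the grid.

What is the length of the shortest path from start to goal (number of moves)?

Answer: Shortest path length: 4

Derivation:
BFS from (x=0, y=3) until reaching (x=0, y=1):
  Distance 0: (x=0, y=3)
  Distance 1: (x=1, y=3)
  Distance 2: (x=1, y=2), (x=2, y=3)
  Distance 3: (x=1, y=1), (x=2, y=2), (x=2, y=4)
  Distance 4: (x=0, y=1), (x=2, y=1)  <- goal reached here
One shortest path (4 moves): (x=0, y=3) -> (x=1, y=3) -> (x=1, y=2) -> (x=1, y=1) -> (x=0, y=1)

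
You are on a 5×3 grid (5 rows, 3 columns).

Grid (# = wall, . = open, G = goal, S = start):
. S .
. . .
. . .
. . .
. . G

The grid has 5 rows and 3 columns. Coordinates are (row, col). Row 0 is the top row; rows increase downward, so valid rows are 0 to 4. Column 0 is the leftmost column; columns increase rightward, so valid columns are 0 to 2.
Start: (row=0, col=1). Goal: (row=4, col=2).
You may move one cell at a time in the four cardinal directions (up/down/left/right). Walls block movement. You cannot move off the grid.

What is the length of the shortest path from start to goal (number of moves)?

Answer: Shortest path length: 5

Derivation:
BFS from (row=0, col=1) until reaching (row=4, col=2):
  Distance 0: (row=0, col=1)
  Distance 1: (row=0, col=0), (row=0, col=2), (row=1, col=1)
  Distance 2: (row=1, col=0), (row=1, col=2), (row=2, col=1)
  Distance 3: (row=2, col=0), (row=2, col=2), (row=3, col=1)
  Distance 4: (row=3, col=0), (row=3, col=2), (row=4, col=1)
  Distance 5: (row=4, col=0), (row=4, col=2)  <- goal reached here
One shortest path (5 moves): (row=0, col=1) -> (row=0, col=2) -> (row=1, col=2) -> (row=2, col=2) -> (row=3, col=2) -> (row=4, col=2)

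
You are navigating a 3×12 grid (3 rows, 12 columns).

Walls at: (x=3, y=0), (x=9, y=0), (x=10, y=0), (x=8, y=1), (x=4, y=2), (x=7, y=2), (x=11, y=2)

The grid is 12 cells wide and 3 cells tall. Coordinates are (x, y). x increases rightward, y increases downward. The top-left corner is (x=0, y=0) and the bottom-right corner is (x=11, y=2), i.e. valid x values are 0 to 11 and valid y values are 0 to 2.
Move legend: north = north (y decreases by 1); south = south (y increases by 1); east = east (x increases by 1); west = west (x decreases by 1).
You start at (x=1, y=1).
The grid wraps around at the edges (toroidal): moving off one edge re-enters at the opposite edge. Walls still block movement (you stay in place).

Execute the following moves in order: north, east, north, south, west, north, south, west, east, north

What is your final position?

Answer: Final position: (x=1, y=2)

Derivation:
Start: (x=1, y=1)
  north (north): (x=1, y=1) -> (x=1, y=0)
  east (east): (x=1, y=0) -> (x=2, y=0)
  north (north): (x=2, y=0) -> (x=2, y=2)
  south (south): (x=2, y=2) -> (x=2, y=0)
  west (west): (x=2, y=0) -> (x=1, y=0)
  north (north): (x=1, y=0) -> (x=1, y=2)
  south (south): (x=1, y=2) -> (x=1, y=0)
  west (west): (x=1, y=0) -> (x=0, y=0)
  east (east): (x=0, y=0) -> (x=1, y=0)
  north (north): (x=1, y=0) -> (x=1, y=2)
Final: (x=1, y=2)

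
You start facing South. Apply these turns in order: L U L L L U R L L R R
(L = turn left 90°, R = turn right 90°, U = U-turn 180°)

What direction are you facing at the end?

Start: South
  L (left (90° counter-clockwise)) -> East
  U (U-turn (180°)) -> West
  L (left (90° counter-clockwise)) -> South
  L (left (90° counter-clockwise)) -> East
  L (left (90° counter-clockwise)) -> North
  U (U-turn (180°)) -> South
  R (right (90° clockwise)) -> West
  L (left (90° counter-clockwise)) -> South
  L (left (90° counter-clockwise)) -> East
  R (right (90° clockwise)) -> South
  R (right (90° clockwise)) -> West
Final: West

Answer: Final heading: West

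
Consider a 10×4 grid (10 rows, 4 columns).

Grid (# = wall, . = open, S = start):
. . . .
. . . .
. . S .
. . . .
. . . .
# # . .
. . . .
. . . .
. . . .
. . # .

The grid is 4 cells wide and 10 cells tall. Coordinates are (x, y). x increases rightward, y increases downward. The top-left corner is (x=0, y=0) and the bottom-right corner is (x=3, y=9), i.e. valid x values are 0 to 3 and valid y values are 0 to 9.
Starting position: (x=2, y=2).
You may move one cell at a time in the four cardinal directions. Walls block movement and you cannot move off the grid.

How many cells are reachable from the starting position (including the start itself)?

Answer: Reachable cells: 37

Derivation:
BFS flood-fill from (x=2, y=2):
  Distance 0: (x=2, y=2)
  Distance 1: (x=2, y=1), (x=1, y=2), (x=3, y=2), (x=2, y=3)
  Distance 2: (x=2, y=0), (x=1, y=1), (x=3, y=1), (x=0, y=2), (x=1, y=3), (x=3, y=3), (x=2, y=4)
  Distance 3: (x=1, y=0), (x=3, y=0), (x=0, y=1), (x=0, y=3), (x=1, y=4), (x=3, y=4), (x=2, y=5)
  Distance 4: (x=0, y=0), (x=0, y=4), (x=3, y=5), (x=2, y=6)
  Distance 5: (x=1, y=6), (x=3, y=6), (x=2, y=7)
  Distance 6: (x=0, y=6), (x=1, y=7), (x=3, y=7), (x=2, y=8)
  Distance 7: (x=0, y=7), (x=1, y=8), (x=3, y=8)
  Distance 8: (x=0, y=8), (x=1, y=9), (x=3, y=9)
  Distance 9: (x=0, y=9)
Total reachable: 37 (grid has 37 open cells total)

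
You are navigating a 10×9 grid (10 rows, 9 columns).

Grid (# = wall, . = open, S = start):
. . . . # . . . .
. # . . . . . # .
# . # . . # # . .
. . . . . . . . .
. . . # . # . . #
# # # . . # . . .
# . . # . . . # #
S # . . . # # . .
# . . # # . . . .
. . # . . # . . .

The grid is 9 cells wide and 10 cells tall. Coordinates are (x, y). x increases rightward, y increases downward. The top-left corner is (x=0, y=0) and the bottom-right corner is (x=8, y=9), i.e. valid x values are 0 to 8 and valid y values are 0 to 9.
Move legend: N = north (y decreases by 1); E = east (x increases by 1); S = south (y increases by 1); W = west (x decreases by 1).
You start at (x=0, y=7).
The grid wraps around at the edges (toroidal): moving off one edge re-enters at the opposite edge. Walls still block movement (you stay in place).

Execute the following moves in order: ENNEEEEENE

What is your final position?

Start: (x=0, y=7)
  E (east): blocked, stay at (x=0, y=7)
  N (north): blocked, stay at (x=0, y=7)
  N (north): blocked, stay at (x=0, y=7)
  [×5]E (east): blocked, stay at (x=0, y=7)
  N (north): blocked, stay at (x=0, y=7)
  E (east): blocked, stay at (x=0, y=7)
Final: (x=0, y=7)

Answer: Final position: (x=0, y=7)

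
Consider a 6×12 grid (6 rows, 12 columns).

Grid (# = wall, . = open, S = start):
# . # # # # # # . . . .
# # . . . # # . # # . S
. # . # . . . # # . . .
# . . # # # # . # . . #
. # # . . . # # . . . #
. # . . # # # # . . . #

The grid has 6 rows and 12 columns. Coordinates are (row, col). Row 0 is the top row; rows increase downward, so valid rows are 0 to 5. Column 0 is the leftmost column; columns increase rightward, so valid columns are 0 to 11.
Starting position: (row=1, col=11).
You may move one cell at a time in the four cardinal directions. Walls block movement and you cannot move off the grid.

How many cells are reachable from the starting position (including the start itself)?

BFS flood-fill from (row=1, col=11):
  Distance 0: (row=1, col=11)
  Distance 1: (row=0, col=11), (row=1, col=10), (row=2, col=11)
  Distance 2: (row=0, col=10), (row=2, col=10)
  Distance 3: (row=0, col=9), (row=2, col=9), (row=3, col=10)
  Distance 4: (row=0, col=8), (row=3, col=9), (row=4, col=10)
  Distance 5: (row=4, col=9), (row=5, col=10)
  Distance 6: (row=4, col=8), (row=5, col=9)
  Distance 7: (row=5, col=8)
Total reachable: 17 (grid has 37 open cells total)

Answer: Reachable cells: 17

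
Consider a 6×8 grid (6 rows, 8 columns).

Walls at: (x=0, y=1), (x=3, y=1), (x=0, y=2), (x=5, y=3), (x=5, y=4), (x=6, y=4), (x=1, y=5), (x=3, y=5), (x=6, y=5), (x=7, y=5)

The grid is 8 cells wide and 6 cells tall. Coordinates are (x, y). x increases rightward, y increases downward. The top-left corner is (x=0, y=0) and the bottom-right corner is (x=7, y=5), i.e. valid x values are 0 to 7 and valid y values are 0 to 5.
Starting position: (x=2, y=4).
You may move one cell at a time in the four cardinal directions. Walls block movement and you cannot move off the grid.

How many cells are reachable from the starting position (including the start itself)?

Answer: Reachable cells: 38

Derivation:
BFS flood-fill from (x=2, y=4):
  Distance 0: (x=2, y=4)
  Distance 1: (x=2, y=3), (x=1, y=4), (x=3, y=4), (x=2, y=5)
  Distance 2: (x=2, y=2), (x=1, y=3), (x=3, y=3), (x=0, y=4), (x=4, y=4)
  Distance 3: (x=2, y=1), (x=1, y=2), (x=3, y=2), (x=0, y=3), (x=4, y=3), (x=0, y=5), (x=4, y=5)
  Distance 4: (x=2, y=0), (x=1, y=1), (x=4, y=2), (x=5, y=5)
  Distance 5: (x=1, y=0), (x=3, y=0), (x=4, y=1), (x=5, y=2)
  Distance 6: (x=0, y=0), (x=4, y=0), (x=5, y=1), (x=6, y=2)
  Distance 7: (x=5, y=0), (x=6, y=1), (x=7, y=2), (x=6, y=3)
  Distance 8: (x=6, y=0), (x=7, y=1), (x=7, y=3)
  Distance 9: (x=7, y=0), (x=7, y=4)
Total reachable: 38 (grid has 38 open cells total)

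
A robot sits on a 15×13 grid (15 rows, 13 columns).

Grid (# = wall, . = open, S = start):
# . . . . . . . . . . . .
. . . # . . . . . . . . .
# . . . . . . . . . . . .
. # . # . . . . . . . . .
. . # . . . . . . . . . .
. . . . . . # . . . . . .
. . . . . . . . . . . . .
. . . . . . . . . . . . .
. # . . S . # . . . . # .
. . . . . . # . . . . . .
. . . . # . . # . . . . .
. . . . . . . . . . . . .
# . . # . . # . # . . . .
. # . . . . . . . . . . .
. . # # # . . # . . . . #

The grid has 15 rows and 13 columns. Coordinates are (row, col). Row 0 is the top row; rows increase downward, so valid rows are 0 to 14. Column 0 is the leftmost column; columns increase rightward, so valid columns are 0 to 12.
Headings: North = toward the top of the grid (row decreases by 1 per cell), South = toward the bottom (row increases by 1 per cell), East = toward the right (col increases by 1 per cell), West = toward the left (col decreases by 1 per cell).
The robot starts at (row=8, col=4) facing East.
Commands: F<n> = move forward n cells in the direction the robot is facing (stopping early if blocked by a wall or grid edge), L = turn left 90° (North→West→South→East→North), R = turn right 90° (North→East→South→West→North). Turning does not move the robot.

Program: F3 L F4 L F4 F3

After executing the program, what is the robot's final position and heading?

Answer: Final position: (row=4, col=3), facing West

Derivation:
Start: (row=8, col=4), facing East
  F3: move forward 1/3 (blocked), now at (row=8, col=5)
  L: turn left, now facing North
  F4: move forward 4, now at (row=4, col=5)
  L: turn left, now facing West
  F4: move forward 2/4 (blocked), now at (row=4, col=3)
  F3: move forward 0/3 (blocked), now at (row=4, col=3)
Final: (row=4, col=3), facing West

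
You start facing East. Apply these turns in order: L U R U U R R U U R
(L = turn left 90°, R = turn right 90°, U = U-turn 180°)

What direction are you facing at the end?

Answer: Final heading: South

Derivation:
Start: East
  L (left (90° counter-clockwise)) -> North
  U (U-turn (180°)) -> South
  R (right (90° clockwise)) -> West
  U (U-turn (180°)) -> East
  U (U-turn (180°)) -> West
  R (right (90° clockwise)) -> North
  R (right (90° clockwise)) -> East
  U (U-turn (180°)) -> West
  U (U-turn (180°)) -> East
  R (right (90° clockwise)) -> South
Final: South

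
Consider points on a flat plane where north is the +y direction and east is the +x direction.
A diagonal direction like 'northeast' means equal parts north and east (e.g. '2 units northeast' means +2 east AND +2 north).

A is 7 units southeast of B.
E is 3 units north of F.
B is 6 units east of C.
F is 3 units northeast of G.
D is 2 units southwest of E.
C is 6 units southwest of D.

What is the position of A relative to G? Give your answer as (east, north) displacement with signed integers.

Place G at the origin (east=0, north=0).
  F is 3 units northeast of G: delta (east=+3, north=+3); F at (east=3, north=3).
  E is 3 units north of F: delta (east=+0, north=+3); E at (east=3, north=6).
  D is 2 units southwest of E: delta (east=-2, north=-2); D at (east=1, north=4).
  C is 6 units southwest of D: delta (east=-6, north=-6); C at (east=-5, north=-2).
  B is 6 units east of C: delta (east=+6, north=+0); B at (east=1, north=-2).
  A is 7 units southeast of B: delta (east=+7, north=-7); A at (east=8, north=-9).
Therefore A relative to G: (east=8, north=-9).

Answer: A is at (east=8, north=-9) relative to G.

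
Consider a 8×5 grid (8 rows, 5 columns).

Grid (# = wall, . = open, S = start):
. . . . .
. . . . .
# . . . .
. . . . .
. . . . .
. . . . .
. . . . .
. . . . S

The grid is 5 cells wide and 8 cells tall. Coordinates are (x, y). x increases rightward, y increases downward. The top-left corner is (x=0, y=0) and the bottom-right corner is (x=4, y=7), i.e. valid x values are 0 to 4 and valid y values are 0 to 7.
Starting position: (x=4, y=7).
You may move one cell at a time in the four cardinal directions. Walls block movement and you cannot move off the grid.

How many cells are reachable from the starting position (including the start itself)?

BFS flood-fill from (x=4, y=7):
  Distance 0: (x=4, y=7)
  Distance 1: (x=4, y=6), (x=3, y=7)
  Distance 2: (x=4, y=5), (x=3, y=6), (x=2, y=7)
  Distance 3: (x=4, y=4), (x=3, y=5), (x=2, y=6), (x=1, y=7)
  Distance 4: (x=4, y=3), (x=3, y=4), (x=2, y=5), (x=1, y=6), (x=0, y=7)
  Distance 5: (x=4, y=2), (x=3, y=3), (x=2, y=4), (x=1, y=5), (x=0, y=6)
  Distance 6: (x=4, y=1), (x=3, y=2), (x=2, y=3), (x=1, y=4), (x=0, y=5)
  Distance 7: (x=4, y=0), (x=3, y=1), (x=2, y=2), (x=1, y=3), (x=0, y=4)
  Distance 8: (x=3, y=0), (x=2, y=1), (x=1, y=2), (x=0, y=3)
  Distance 9: (x=2, y=0), (x=1, y=1)
  Distance 10: (x=1, y=0), (x=0, y=1)
  Distance 11: (x=0, y=0)
Total reachable: 39 (grid has 39 open cells total)

Answer: Reachable cells: 39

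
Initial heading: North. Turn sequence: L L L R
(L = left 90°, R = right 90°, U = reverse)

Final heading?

Answer: Final heading: South

Derivation:
Start: North
  L (left (90° counter-clockwise)) -> West
  L (left (90° counter-clockwise)) -> South
  L (left (90° counter-clockwise)) -> East
  R (right (90° clockwise)) -> South
Final: South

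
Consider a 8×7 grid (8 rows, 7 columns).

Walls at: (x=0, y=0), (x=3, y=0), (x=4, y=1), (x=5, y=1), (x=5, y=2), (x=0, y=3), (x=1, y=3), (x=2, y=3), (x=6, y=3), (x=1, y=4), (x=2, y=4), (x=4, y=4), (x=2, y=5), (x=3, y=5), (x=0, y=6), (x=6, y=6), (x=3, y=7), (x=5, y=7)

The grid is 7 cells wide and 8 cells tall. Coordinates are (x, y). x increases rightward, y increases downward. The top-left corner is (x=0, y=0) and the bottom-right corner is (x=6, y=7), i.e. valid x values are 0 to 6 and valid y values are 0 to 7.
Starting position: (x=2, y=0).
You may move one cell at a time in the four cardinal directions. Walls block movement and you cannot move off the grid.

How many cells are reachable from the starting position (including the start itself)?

Answer: Reachable cells: 32

Derivation:
BFS flood-fill from (x=2, y=0):
  Distance 0: (x=2, y=0)
  Distance 1: (x=1, y=0), (x=2, y=1)
  Distance 2: (x=1, y=1), (x=3, y=1), (x=2, y=2)
  Distance 3: (x=0, y=1), (x=1, y=2), (x=3, y=2)
  Distance 4: (x=0, y=2), (x=4, y=2), (x=3, y=3)
  Distance 5: (x=4, y=3), (x=3, y=4)
  Distance 6: (x=5, y=3)
  Distance 7: (x=5, y=4)
  Distance 8: (x=6, y=4), (x=5, y=5)
  Distance 9: (x=4, y=5), (x=6, y=5), (x=5, y=6)
  Distance 10: (x=4, y=6)
  Distance 11: (x=3, y=6), (x=4, y=7)
  Distance 12: (x=2, y=6)
  Distance 13: (x=1, y=6), (x=2, y=7)
  Distance 14: (x=1, y=5), (x=1, y=7)
  Distance 15: (x=0, y=5), (x=0, y=7)
  Distance 16: (x=0, y=4)
Total reachable: 32 (grid has 38 open cells total)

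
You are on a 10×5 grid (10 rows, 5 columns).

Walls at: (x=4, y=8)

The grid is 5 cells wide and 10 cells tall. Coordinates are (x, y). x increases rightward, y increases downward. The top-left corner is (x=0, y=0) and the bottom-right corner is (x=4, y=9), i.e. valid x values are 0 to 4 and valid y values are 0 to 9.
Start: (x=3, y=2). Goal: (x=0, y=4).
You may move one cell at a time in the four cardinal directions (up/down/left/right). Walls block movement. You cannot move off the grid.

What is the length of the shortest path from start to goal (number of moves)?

BFS from (x=3, y=2) until reaching (x=0, y=4):
  Distance 0: (x=3, y=2)
  Distance 1: (x=3, y=1), (x=2, y=2), (x=4, y=2), (x=3, y=3)
  Distance 2: (x=3, y=0), (x=2, y=1), (x=4, y=1), (x=1, y=2), (x=2, y=3), (x=4, y=3), (x=3, y=4)
  Distance 3: (x=2, y=0), (x=4, y=0), (x=1, y=1), (x=0, y=2), (x=1, y=3), (x=2, y=4), (x=4, y=4), (x=3, y=5)
  Distance 4: (x=1, y=0), (x=0, y=1), (x=0, y=3), (x=1, y=4), (x=2, y=5), (x=4, y=5), (x=3, y=6)
  Distance 5: (x=0, y=0), (x=0, y=4), (x=1, y=5), (x=2, y=6), (x=4, y=6), (x=3, y=7)  <- goal reached here
One shortest path (5 moves): (x=3, y=2) -> (x=2, y=2) -> (x=1, y=2) -> (x=0, y=2) -> (x=0, y=3) -> (x=0, y=4)

Answer: Shortest path length: 5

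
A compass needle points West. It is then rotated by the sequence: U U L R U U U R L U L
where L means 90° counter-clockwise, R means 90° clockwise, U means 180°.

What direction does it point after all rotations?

Answer: Final heading: South

Derivation:
Start: West
  U (U-turn (180°)) -> East
  U (U-turn (180°)) -> West
  L (left (90° counter-clockwise)) -> South
  R (right (90° clockwise)) -> West
  U (U-turn (180°)) -> East
  U (U-turn (180°)) -> West
  U (U-turn (180°)) -> East
  R (right (90° clockwise)) -> South
  L (left (90° counter-clockwise)) -> East
  U (U-turn (180°)) -> West
  L (left (90° counter-clockwise)) -> South
Final: South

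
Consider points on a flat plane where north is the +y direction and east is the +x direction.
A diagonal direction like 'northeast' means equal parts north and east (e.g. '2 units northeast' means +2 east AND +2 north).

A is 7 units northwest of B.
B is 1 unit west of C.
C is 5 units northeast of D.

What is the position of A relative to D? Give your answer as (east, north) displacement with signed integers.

Place D at the origin (east=0, north=0).
  C is 5 units northeast of D: delta (east=+5, north=+5); C at (east=5, north=5).
  B is 1 unit west of C: delta (east=-1, north=+0); B at (east=4, north=5).
  A is 7 units northwest of B: delta (east=-7, north=+7); A at (east=-3, north=12).
Therefore A relative to D: (east=-3, north=12).

Answer: A is at (east=-3, north=12) relative to D.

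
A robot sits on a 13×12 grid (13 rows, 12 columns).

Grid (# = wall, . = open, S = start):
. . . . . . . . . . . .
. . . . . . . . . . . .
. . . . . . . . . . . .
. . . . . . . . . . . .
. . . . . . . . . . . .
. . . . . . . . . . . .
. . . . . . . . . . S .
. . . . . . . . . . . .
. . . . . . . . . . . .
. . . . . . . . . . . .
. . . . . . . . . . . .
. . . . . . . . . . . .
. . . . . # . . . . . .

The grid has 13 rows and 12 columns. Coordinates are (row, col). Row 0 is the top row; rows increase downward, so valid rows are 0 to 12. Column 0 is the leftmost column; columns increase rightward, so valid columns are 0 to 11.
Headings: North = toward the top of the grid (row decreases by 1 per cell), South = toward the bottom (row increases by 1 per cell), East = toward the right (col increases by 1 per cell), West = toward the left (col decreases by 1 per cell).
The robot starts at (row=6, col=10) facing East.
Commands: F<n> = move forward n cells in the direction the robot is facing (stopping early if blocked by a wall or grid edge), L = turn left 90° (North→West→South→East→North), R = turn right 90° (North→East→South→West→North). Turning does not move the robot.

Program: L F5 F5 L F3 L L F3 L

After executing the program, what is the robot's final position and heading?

Answer: Final position: (row=0, col=10), facing North

Derivation:
Start: (row=6, col=10), facing East
  L: turn left, now facing North
  F5: move forward 5, now at (row=1, col=10)
  F5: move forward 1/5 (blocked), now at (row=0, col=10)
  L: turn left, now facing West
  F3: move forward 3, now at (row=0, col=7)
  L: turn left, now facing South
  L: turn left, now facing East
  F3: move forward 3, now at (row=0, col=10)
  L: turn left, now facing North
Final: (row=0, col=10), facing North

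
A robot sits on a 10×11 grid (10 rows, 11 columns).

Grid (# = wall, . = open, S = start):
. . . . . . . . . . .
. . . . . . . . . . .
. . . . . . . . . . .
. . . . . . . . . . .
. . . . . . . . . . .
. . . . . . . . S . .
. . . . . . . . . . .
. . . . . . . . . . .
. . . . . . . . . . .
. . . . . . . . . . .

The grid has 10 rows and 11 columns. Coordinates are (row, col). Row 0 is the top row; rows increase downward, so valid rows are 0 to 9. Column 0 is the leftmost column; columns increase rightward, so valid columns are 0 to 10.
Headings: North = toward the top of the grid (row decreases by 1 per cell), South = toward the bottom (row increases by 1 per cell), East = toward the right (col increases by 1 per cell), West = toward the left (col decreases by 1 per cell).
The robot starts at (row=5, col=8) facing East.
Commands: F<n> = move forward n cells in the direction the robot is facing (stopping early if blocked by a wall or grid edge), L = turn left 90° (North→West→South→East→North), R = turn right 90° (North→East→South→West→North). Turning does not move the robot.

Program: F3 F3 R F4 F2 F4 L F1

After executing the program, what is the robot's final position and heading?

Start: (row=5, col=8), facing East
  F3: move forward 2/3 (blocked), now at (row=5, col=10)
  F3: move forward 0/3 (blocked), now at (row=5, col=10)
  R: turn right, now facing South
  F4: move forward 4, now at (row=9, col=10)
  F2: move forward 0/2 (blocked), now at (row=9, col=10)
  F4: move forward 0/4 (blocked), now at (row=9, col=10)
  L: turn left, now facing East
  F1: move forward 0/1 (blocked), now at (row=9, col=10)
Final: (row=9, col=10), facing East

Answer: Final position: (row=9, col=10), facing East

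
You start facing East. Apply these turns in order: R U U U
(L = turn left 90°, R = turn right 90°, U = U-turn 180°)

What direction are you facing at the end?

Start: East
  R (right (90° clockwise)) -> South
  U (U-turn (180°)) -> North
  U (U-turn (180°)) -> South
  U (U-turn (180°)) -> North
Final: North

Answer: Final heading: North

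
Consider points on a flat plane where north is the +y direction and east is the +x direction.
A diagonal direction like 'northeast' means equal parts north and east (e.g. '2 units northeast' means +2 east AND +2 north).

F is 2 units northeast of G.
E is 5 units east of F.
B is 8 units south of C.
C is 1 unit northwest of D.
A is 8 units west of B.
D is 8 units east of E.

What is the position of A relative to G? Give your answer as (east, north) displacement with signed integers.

Answer: A is at (east=6, north=-5) relative to G.

Derivation:
Place G at the origin (east=0, north=0).
  F is 2 units northeast of G: delta (east=+2, north=+2); F at (east=2, north=2).
  E is 5 units east of F: delta (east=+5, north=+0); E at (east=7, north=2).
  D is 8 units east of E: delta (east=+8, north=+0); D at (east=15, north=2).
  C is 1 unit northwest of D: delta (east=-1, north=+1); C at (east=14, north=3).
  B is 8 units south of C: delta (east=+0, north=-8); B at (east=14, north=-5).
  A is 8 units west of B: delta (east=-8, north=+0); A at (east=6, north=-5).
Therefore A relative to G: (east=6, north=-5).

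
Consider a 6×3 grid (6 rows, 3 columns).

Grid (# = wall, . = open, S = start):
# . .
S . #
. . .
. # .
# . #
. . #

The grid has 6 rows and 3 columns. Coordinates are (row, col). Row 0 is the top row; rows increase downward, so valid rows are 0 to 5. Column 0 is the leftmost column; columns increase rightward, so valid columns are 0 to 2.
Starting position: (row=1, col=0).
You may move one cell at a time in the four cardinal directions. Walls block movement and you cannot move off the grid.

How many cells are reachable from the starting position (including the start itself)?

Answer: Reachable cells: 9

Derivation:
BFS flood-fill from (row=1, col=0):
  Distance 0: (row=1, col=0)
  Distance 1: (row=1, col=1), (row=2, col=0)
  Distance 2: (row=0, col=1), (row=2, col=1), (row=3, col=0)
  Distance 3: (row=0, col=2), (row=2, col=2)
  Distance 4: (row=3, col=2)
Total reachable: 9 (grid has 12 open cells total)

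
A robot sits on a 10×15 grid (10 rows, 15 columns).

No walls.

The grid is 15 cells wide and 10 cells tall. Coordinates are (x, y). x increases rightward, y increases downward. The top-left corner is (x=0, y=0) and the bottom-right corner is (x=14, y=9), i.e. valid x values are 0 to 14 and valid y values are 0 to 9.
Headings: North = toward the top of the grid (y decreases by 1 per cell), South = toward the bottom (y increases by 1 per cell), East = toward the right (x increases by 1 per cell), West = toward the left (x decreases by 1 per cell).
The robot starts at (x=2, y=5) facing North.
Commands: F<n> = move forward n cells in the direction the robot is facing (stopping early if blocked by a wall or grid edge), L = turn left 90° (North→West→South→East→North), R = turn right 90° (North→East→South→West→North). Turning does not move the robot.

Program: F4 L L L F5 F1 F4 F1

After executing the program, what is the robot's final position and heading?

Start: (x=2, y=5), facing North
  F4: move forward 4, now at (x=2, y=1)
  L: turn left, now facing West
  L: turn left, now facing South
  L: turn left, now facing East
  F5: move forward 5, now at (x=7, y=1)
  F1: move forward 1, now at (x=8, y=1)
  F4: move forward 4, now at (x=12, y=1)
  F1: move forward 1, now at (x=13, y=1)
Final: (x=13, y=1), facing East

Answer: Final position: (x=13, y=1), facing East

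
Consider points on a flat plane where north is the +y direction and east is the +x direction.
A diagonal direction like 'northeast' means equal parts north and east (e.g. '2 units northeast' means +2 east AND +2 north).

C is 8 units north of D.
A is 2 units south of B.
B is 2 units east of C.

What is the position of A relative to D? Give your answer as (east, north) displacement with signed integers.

Place D at the origin (east=0, north=0).
  C is 8 units north of D: delta (east=+0, north=+8); C at (east=0, north=8).
  B is 2 units east of C: delta (east=+2, north=+0); B at (east=2, north=8).
  A is 2 units south of B: delta (east=+0, north=-2); A at (east=2, north=6).
Therefore A relative to D: (east=2, north=6).

Answer: A is at (east=2, north=6) relative to D.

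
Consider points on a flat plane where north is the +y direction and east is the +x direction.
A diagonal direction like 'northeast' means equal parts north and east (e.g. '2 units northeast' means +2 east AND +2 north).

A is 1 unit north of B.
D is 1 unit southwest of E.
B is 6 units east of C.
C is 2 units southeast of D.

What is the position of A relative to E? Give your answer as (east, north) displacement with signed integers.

Answer: A is at (east=7, north=-2) relative to E.

Derivation:
Place E at the origin (east=0, north=0).
  D is 1 unit southwest of E: delta (east=-1, north=-1); D at (east=-1, north=-1).
  C is 2 units southeast of D: delta (east=+2, north=-2); C at (east=1, north=-3).
  B is 6 units east of C: delta (east=+6, north=+0); B at (east=7, north=-3).
  A is 1 unit north of B: delta (east=+0, north=+1); A at (east=7, north=-2).
Therefore A relative to E: (east=7, north=-2).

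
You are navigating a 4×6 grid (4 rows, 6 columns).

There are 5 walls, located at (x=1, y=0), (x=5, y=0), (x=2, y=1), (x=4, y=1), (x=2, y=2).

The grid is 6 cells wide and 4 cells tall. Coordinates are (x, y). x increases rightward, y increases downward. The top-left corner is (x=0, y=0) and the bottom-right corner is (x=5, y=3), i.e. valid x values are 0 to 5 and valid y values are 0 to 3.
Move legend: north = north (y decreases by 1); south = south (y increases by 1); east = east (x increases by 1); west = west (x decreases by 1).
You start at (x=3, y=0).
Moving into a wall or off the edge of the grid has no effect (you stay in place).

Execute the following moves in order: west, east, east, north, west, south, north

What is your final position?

Answer: Final position: (x=3, y=0)

Derivation:
Start: (x=3, y=0)
  west (west): (x=3, y=0) -> (x=2, y=0)
  east (east): (x=2, y=0) -> (x=3, y=0)
  east (east): (x=3, y=0) -> (x=4, y=0)
  north (north): blocked, stay at (x=4, y=0)
  west (west): (x=4, y=0) -> (x=3, y=0)
  south (south): (x=3, y=0) -> (x=3, y=1)
  north (north): (x=3, y=1) -> (x=3, y=0)
Final: (x=3, y=0)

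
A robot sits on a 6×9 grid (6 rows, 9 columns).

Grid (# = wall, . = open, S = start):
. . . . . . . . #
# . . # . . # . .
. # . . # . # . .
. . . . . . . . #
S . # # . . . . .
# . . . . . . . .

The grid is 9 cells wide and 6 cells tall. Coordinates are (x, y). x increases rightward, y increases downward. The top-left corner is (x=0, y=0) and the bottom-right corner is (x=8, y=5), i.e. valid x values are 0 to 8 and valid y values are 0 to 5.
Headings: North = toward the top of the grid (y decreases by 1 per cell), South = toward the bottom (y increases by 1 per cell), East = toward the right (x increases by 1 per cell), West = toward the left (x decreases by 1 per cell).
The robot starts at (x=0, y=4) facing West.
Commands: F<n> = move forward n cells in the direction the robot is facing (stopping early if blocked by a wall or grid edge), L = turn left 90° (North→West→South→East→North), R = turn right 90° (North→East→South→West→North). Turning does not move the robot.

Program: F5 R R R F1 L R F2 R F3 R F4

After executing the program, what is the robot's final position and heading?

Answer: Final position: (x=0, y=2), facing North

Derivation:
Start: (x=0, y=4), facing West
  F5: move forward 0/5 (blocked), now at (x=0, y=4)
  R: turn right, now facing North
  R: turn right, now facing East
  R: turn right, now facing South
  F1: move forward 0/1 (blocked), now at (x=0, y=4)
  L: turn left, now facing East
  R: turn right, now facing South
  F2: move forward 0/2 (blocked), now at (x=0, y=4)
  R: turn right, now facing West
  F3: move forward 0/3 (blocked), now at (x=0, y=4)
  R: turn right, now facing North
  F4: move forward 2/4 (blocked), now at (x=0, y=2)
Final: (x=0, y=2), facing North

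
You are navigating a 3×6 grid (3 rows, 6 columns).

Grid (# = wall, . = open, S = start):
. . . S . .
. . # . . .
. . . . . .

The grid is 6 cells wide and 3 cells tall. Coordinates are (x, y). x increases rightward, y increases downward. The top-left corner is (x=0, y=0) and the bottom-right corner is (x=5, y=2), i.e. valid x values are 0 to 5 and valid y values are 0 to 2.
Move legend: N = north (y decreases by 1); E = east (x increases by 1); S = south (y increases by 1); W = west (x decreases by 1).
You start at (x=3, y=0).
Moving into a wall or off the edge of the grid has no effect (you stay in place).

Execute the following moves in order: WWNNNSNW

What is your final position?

Start: (x=3, y=0)
  W (west): (x=3, y=0) -> (x=2, y=0)
  W (west): (x=2, y=0) -> (x=1, y=0)
  [×3]N (north): blocked, stay at (x=1, y=0)
  S (south): (x=1, y=0) -> (x=1, y=1)
  N (north): (x=1, y=1) -> (x=1, y=0)
  W (west): (x=1, y=0) -> (x=0, y=0)
Final: (x=0, y=0)

Answer: Final position: (x=0, y=0)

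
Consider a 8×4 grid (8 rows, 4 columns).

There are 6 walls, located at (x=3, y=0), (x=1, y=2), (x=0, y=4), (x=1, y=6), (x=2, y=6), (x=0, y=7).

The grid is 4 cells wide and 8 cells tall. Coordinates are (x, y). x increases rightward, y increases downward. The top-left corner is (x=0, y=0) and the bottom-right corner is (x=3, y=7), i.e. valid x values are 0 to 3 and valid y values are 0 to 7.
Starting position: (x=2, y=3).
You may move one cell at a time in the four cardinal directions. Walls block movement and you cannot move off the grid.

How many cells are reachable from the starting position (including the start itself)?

BFS flood-fill from (x=2, y=3):
  Distance 0: (x=2, y=3)
  Distance 1: (x=2, y=2), (x=1, y=3), (x=3, y=3), (x=2, y=4)
  Distance 2: (x=2, y=1), (x=3, y=2), (x=0, y=3), (x=1, y=4), (x=3, y=4), (x=2, y=5)
  Distance 3: (x=2, y=0), (x=1, y=1), (x=3, y=1), (x=0, y=2), (x=1, y=5), (x=3, y=5)
  Distance 4: (x=1, y=0), (x=0, y=1), (x=0, y=5), (x=3, y=6)
  Distance 5: (x=0, y=0), (x=0, y=6), (x=3, y=7)
  Distance 6: (x=2, y=7)
  Distance 7: (x=1, y=7)
Total reachable: 26 (grid has 26 open cells total)

Answer: Reachable cells: 26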